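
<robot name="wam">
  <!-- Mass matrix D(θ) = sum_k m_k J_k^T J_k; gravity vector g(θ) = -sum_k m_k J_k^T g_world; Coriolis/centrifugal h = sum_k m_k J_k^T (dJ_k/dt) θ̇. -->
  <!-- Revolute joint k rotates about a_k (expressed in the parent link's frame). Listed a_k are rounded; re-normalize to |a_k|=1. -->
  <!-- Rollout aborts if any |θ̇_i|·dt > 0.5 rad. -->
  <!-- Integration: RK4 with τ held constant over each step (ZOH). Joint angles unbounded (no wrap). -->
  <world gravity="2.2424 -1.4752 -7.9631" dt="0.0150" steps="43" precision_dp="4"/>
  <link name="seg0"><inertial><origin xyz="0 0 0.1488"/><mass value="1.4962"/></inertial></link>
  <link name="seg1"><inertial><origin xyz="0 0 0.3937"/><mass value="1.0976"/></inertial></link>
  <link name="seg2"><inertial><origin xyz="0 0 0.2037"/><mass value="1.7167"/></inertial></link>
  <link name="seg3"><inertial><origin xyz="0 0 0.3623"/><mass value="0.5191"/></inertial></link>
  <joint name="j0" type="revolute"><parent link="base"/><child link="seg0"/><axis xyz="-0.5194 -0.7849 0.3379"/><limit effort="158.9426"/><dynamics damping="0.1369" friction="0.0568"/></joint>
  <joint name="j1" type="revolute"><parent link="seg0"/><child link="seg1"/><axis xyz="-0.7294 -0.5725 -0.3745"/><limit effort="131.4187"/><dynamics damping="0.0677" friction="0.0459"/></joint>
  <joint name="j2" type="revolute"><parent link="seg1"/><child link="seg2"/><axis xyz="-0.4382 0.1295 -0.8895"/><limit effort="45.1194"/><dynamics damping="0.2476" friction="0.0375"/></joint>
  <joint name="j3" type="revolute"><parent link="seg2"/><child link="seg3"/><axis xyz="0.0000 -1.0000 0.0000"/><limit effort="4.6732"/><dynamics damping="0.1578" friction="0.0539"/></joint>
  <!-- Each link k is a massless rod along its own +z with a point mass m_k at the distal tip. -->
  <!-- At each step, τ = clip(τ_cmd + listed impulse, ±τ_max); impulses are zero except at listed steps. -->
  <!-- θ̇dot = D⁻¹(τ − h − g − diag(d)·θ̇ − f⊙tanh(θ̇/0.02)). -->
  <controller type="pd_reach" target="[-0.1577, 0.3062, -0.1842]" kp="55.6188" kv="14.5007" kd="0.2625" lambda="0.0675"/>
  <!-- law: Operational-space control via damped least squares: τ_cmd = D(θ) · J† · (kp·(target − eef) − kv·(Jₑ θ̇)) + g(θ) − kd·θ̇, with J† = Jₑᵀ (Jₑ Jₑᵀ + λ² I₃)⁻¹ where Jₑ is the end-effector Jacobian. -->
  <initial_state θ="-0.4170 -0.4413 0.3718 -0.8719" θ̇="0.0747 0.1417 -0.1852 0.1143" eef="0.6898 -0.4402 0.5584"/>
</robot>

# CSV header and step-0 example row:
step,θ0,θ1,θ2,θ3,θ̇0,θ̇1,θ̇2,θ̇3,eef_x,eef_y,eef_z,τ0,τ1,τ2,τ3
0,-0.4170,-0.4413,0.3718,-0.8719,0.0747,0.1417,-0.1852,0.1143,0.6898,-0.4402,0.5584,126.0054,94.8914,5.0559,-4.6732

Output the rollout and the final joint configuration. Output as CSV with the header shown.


step,θ0,θ1,θ2,θ3,θ̇0,θ̇1,θ̇2,θ̇3,eef_x,eef_y,eef_z,τ0,τ1,τ2,τ3
1,-0.4169,-0.4242,0.3850,-0.8985,-0.0329,2.1019,1.8611,-3.6347,0.6860,-0.4347,0.5586,108.4867,81.1479,3.8036,-4.6732
2,-0.4167,-0.3818,0.4194,-0.9780,0.0948,3.5035,2.6699,-6.9178,0.6752,-0.4217,0.5533,84.6692,61.8020,2.0571,-3.4442
3,-0.4109,-0.3266,0.4594,-1.0981,0.6728,3.8601,2.6618,-9.0456,0.6554,-0.4037,0.5439,52.5441,36.0983,-0.1881,-2.4754
4,-0.3965,-0.2705,0.4916,-1.2416,1.2233,3.6537,1.7130,-10.0347,0.6264,-0.3826,0.5327,24.4089,14.1454,-1.5669,-1.8561
5,-0.3752,-0.2193,0.5084,-1.3933,1.6102,3.1735,0.6382,-10.1486,0.5908,-0.3588,0.5210,5.4890,-0.0530,-1.9854,-1.3986
6,-0.3490,-0.1763,0.5117,-1.5429,1.8876,2.5499,-0.1044,-9.7892,0.5519,-0.3330,0.5092,-6.4589,-8.6236,-2.0114,-1.0026
7,-0.3194,-0.1429,0.5063,-1.6856,2.0623,1.9068,-0.5734,-9.2608,0.5119,-0.3059,0.4971,-14.0959,-13.8687,-1.9329,-0.6242
8,-0.2879,-0.1187,0.4949,-1.8203,2.1318,1.3155,-0.9268,-8.7192,0.4721,-0.2785,0.4844,-19.2255,-17.2428,-1.8067,-0.2595
9,-0.2560,-0.1031,0.4787,-1.9472,2.1291,0.7647,-1.2121,-8.2185,0.4335,-0.2513,0.4709,-23.0364,-19.6754,-1.6819,0.0789
10,-0.2245,-0.0956,0.4586,-2.0669,2.0782,0.2361,-1.4623,-7.7741,0.3964,-0.2247,0.4568,-26.3498,-21.7941,-1.5870,0.3798
11,-0.1941,-0.0958,0.4348,-2.1805,1.9800,-0.2680,-1.7170,-7.3890,0.3610,-0.1991,0.4421,-29.7978,-24.0825,-1.5346,0.6369
12,-0.1654,-0.1036,0.4070,-2.2887,1.8612,-0.7895,-1.9784,-7.0509,0.3274,-0.1746,0.4272,-33.9481,-26.9737,-1.5606,0.8458
13,-0.1384,-0.1197,0.3752,-2.3922,1.7396,-1.3657,-2.2609,-6.7496,0.2954,-0.1515,0.4124,-39.4177,-30.9426,-1.6997,1.0076
14,-0.1133,-0.1450,0.3387,-2.4914,1.6243,-2.0306,-2.5955,-6.4787,0.2651,-0.1302,0.3981,-47.0091,-36.6188,-1.9982,1.1284
15,-0.0899,-0.1813,0.2965,-2.5867,1.5240,-2.8282,-3.0312,-6.2350,0.2366,-0.1108,0.3847,-57.8414,-44.8989,-2.5369,1.2194
16,-0.0678,-0.2308,0.2462,-2.6788,1.4354,-3.8027,-3.6641,-6.0223,0.2100,-0.0938,0.3726,-73.2966,-56.9325,-3.4440,1.2980
17,-0.0473,-0.2964,0.1838,-2.7680,1.3024,-4.9438,-4.6912,-5.8580,0.1855,-0.0795,0.3622,-93.3848,-72.9253,-4.8298,1.3892
18,-0.0300,-0.3797,0.1010,-2.8552,0.9395,-6.0628,-6.3992,-5.7635,0.1635,-0.0686,0.3540,-105.6703,-83.6019,-6.0584,1.5148
19,-0.0204,-0.4779,-0.0115,-2.9407,0.1824,-6.8097,-8.6081,-5.6255,0.1450,-0.0629,0.3487,-60.4971,-50.2078,-3.2579,1.6598
20,-0.0211,-0.5831,-0.1475,-3.0201,-0.4829,-6.9800,-9.3936,-4.9969,0.1316,-0.0655,0.3457,33.6051,21.7119,4.3425,1.8334
21,-0.0276,-0.6866,-0.2706,-3.0861,-0.4846,-6.7342,-6.8622,-3.8593,0.1247,-0.0767,0.3420,84.9329,59.7695,8.6186,2.0143
22,-0.0299,-0.7875,-0.3437,-3.1354,0.1413,-6.6737,-2.9146,-2.7761,0.1234,-0.0918,0.3346,94.9321,64.2424,8.9031,2.0850
23,-0.0197,-0.8900,-0.3659,-3.1709,1.1696,-6.9322,-0.2148,-2.0087,0.1249,-0.1055,0.3241,86.7302,53.2329,7.7452,2.0480
24,0.0072,-0.9983,-0.3612,-3.1976,2.3579,-7.4274,0.6737,-1.5838,0.1269,-0.1149,0.3126,73.6772,37.5887,6.5086,2.0001
25,0.0515,-1.1152,-0.3502,-3.2200,3.4867,-8.0685,0.7352,-1.4193,0.1286,-0.1195,0.3012,63.6801,24.0345,5.6055,1.9836
26,0.1117,-1.2421,-0.3397,-3.2413,4.4721,-8.7728,0.6753,-1.4257,0.1300,-0.1199,0.2897,58.8264,14.7182,5.0558,1.9934
27,0.1856,-1.3794,-0.3295,-3.2636,5.3279,-9.4809,0.7507,-1.5414,0.1313,-0.1167,0.2776,58.1311,9.4829,4.7834,2.0198
28,0.2717,-1.5270,-0.3170,-3.2881,6.1100,-10.1520,1.0005,-1.7276,0.1329,-0.1105,0.2646,59.4199,7.4092,4.6901,2.0544
29,0.3692,-1.6840,-0.2996,-3.3158,6.8848,-10.7521,1.3973,-1.9571,0.1349,-0.1013,0.2503,60.0317,7.4924,4.6447,2.0853
30,0.4786,-1.8490,-0.2753,-3.3470,7.7144,-11.2410,1.8880,-2.2043,0.1373,-0.0894,0.2350,56.7180,9.0545,4.4356,2.0925
31,0.6007,-2.0200,-0.2428,-3.3816,8.6295,-11.5485,2.3903,-2.4275,0.1401,-0.0747,0.2191,45.4444,12.3905,3.7165,2.0444
32,0.7364,-2.1931,-0.2026,-3.4185,9.5594,-11.5361,2.8009,-2.5300,0.1428,-0.0570,0.2033,24.3130,18.8184,2.1795,1.8979
33,0.8841,-2.3623,-0.1567,-3.4547,10.2641,-11.0175,3.0684,-2.3434,0.1451,-0.0364,0.1884,1.5789,27.0637,0.2560,1.6243
34,1.0395,-2.5197,-0.1082,-3.4856,10.5487,-9.9788,3.2243,-1.7998,0.1457,-0.0132,0.1750,-10.8730,31.8025,-1.0799,1.2441
35,1.1977,-2.6596,-0.0596,-3.5072,10.5670,-8.6933,3.2614,-1.0891,0.1435,0.0115,0.1628,-13.4239,31.1676,-1.6043,0.8129
36,1.3564,-2.7805,-0.0118,-3.5187,10.5728,-7.4400,3.2599,-0.4282,0.1377,0.0364,0.1511,-11.9247,27.4785,-1.6685,0.3787
37,1.5162,-2.8838,0.0364,-3.5215,10.6789,-6.3374,3.3556,0.0864,0.1287,0.0603,0.1395,-9.7395,23.0662,-1.5765,-0.0260
38,1.6785,-2.9718,0.0871,-3.5179,10.8887,-5.3915,3.5847,0.4245,0.1171,0.0823,0.1276,-7.8997,19.1167,-1.4605,-0.3696
39,1.8442,-3.0465,0.1424,-3.5101,11.1397,-4.5640,3.9364,0.6281,0.1037,0.1019,0.1150,-6.5507,16.0422,-1.3707,-0.6804
40,2.0136,-3.1093,0.2033,-3.5002,11.3618,-3.8101,4.2995,0.7125,0.0895,0.1189,0.1019,-5.5921,13.7626,-1.3098,-0.9552
41,2.1855,-3.1612,0.2694,-3.4897,11.4815,-3.0989,4.5689,0.6942,0.0752,0.1331,0.0883,-4.9305,11.9320,-1.2838,-1.1872
42,2.3580,-3.2026,0.3383,-3.4802,11.4409,-2.4218,4.6516,0.5859,0.0613,0.1447,0.0747,-4.5080,10.0800,-1.2955,-1.3606
43,2.5285,-3.2342,0.4068,-3.4729,11.2085,-1.7934,4.5020,0.3978,0.0481,0.1539,0.0614,,,,
# final θ (rad): 2.5285 -3.2342 0.4068 -3.4729


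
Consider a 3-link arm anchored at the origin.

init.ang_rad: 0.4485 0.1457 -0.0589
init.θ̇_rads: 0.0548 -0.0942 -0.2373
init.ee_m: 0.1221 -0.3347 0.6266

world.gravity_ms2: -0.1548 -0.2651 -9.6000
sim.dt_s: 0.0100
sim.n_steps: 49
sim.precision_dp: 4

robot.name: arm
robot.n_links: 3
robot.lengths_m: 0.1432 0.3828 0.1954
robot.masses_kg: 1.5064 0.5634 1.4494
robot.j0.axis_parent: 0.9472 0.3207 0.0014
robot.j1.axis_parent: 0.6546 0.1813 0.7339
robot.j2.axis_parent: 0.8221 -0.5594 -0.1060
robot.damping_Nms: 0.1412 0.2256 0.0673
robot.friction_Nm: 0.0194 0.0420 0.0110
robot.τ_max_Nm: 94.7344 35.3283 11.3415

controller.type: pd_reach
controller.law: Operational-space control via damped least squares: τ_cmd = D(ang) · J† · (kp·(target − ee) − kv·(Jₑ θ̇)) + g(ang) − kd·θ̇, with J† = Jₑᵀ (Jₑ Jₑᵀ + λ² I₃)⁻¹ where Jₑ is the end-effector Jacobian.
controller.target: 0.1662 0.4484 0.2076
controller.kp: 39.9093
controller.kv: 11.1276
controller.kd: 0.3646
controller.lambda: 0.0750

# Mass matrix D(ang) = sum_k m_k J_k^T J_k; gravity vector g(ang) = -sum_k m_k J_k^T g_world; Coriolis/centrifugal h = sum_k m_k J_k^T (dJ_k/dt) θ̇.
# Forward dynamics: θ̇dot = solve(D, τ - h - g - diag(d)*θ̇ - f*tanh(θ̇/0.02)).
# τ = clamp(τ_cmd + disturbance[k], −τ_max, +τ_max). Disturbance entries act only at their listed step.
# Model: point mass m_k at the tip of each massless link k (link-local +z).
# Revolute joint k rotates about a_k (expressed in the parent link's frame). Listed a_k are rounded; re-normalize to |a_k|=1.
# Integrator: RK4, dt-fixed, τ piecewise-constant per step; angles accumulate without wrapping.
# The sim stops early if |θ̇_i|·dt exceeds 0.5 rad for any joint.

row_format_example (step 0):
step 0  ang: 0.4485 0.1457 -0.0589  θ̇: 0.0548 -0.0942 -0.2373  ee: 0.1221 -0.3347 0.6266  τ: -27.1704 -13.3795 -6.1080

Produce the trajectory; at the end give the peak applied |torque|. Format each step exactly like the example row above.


step 1  ang: 0.4478 0.1461 -0.0646  θ̇: -0.1788 0.1476 -0.8986  ee: 0.1225 -0.3335 0.6271  τ: -24.8679 -12.3258 -5.3547
step 2  ang: 0.4454 0.1477 -0.0762  θ̇: -0.2860 0.1531 -1.4306  ee: 0.1233 -0.3307 0.6283  τ: -22.7389 -11.2459 -4.7349
step 3  ang: 0.4422 0.1490 -0.0927  θ̇: -0.3590 0.1087 -1.8709  ee: 0.1243 -0.3265 0.6301  τ: -20.7852 -10.2357 -4.2165
step 4  ang: 0.4383 0.1498 -0.1133  θ̇: -0.4116 0.0438 -2.2447  ee: 0.1255 -0.3211 0.6323  τ: -18.9986 -9.3067 -3.7760
step 5  ang: 0.4340 0.1500 -0.1374  θ̇: -0.4604 -0.0082 -2.5705  ee: 0.1268 -0.3146 0.6349  τ: -17.3712 -8.4706 -3.3959
step 6  ang: 0.4291 0.1498 -0.1646  θ̇: -0.5117 -0.0341 -2.8626  ee: 0.1282 -0.3070 0.6378  τ: -15.8926 -7.7263 -3.0622
step 7  ang: 0.4239 0.1492 -0.1945  θ̇: -0.5376 -0.0925 -3.1262  ee: 0.1297 -0.2986 0.6407  τ: -14.5484 -7.0396 -2.7652
step 8  ang: 0.4184 0.1479 -0.2270  θ̇: -0.5452 -0.1725 -3.3661  ee: 0.1312 -0.2893 0.6437  τ: -13.3299 -6.4114 -2.4969
step 9  ang: 0.4130 0.1457 -0.2617  θ̇: -0.5431 -0.2595 -3.5861  ee: 0.1327 -0.2792 0.6466  τ: -12.2280 -5.8432 -2.2506
step 10  ang: 0.4076 0.1427 -0.2986  θ̇: -0.5349 -0.3492 -3.7878  ee: 0.1342 -0.2685 0.6494  τ: -11.2321 -5.3308 -2.0211
step 11  ang: 0.4023 0.1388 -0.3374  θ̇: -0.5230 -0.4401 -3.9718  ee: 0.1357 -0.2571 0.6519  τ: -10.3309 -4.8682 -1.8039
step 12  ang: 0.3971 0.1340 -0.3779  θ̇: -0.5088 -0.5321 -4.1379  ee: 0.1373 -0.2451 0.6540  τ: -9.5128 -4.4486 -1.5955
step 13  ang: 0.3921 0.1282 -0.4200  θ̇: -0.4940 -0.6248 -4.2854  ee: 0.1388 -0.2327 0.6558  τ: -8.7670 -4.0656 -1.3930
step 14  ang: 0.3872 0.1215 -0.4635  θ̇: -0.4798 -0.7179 -4.4135  ee: 0.1403 -0.2197 0.6572  τ: -8.0838 -3.7133 -1.1944
step 15  ang: 0.3825 0.1139 -0.5082  θ̇: -0.4677 -0.8107 -4.5217  ee: 0.1418 -0.2064 0.6580  τ: -7.4557 -3.3867 -0.9980
step 16  ang: 0.3779 0.1053 -0.5539  θ̇: -0.4589 -0.9020 -4.6097  ee: 0.1432 -0.1926 0.6584  τ: -6.8772 -3.0822 -0.8030
step 17  ang: 0.3733 0.0959 -0.6003  θ̇: -0.4547 -0.9906 -4.6777  ee: 0.1446 -0.1786 0.6582  τ: -6.3452 -2.7974 -0.6090
step 18  ang: 0.3687 0.0856 -0.6473  θ̇: -0.4560 -1.0751 -4.7260  ee: 0.1458 -0.1643 0.6574  τ: -5.8582 -2.5308 -0.4158
step 19  ang: 0.3641 0.0744 -0.6947  θ̇: -0.4635 -1.1546 -4.7555  ee: 0.1470 -0.1499 0.6560  τ: -5.4152 -2.2815 -0.2236
step 20  ang: 0.3594 0.0625 -0.7423  θ̇: -0.4775 -1.2288 -4.7669  ee: 0.1481 -0.1353 0.6540  τ: -5.0146 -2.0488 -0.0328
step 21  ang: 0.3546 0.0499 -0.7899  θ̇: -0.4981 -1.2978 -4.7608  ee: 0.1490 -0.1206 0.6514  τ: -4.6533 -1.8318 0.1565
step 22  ang: 0.3494 0.0366 -0.8374  θ̇: -0.5252 -1.3619 -4.7378  ee: 0.1499 -0.1058 0.6483  τ: -4.3266 -1.6289 0.3440
step 23  ang: 0.3440 0.0227 -0.8846  θ̇: -0.5583 -1.4221 -4.6983  ee: 0.1506 -0.0910 0.6445  τ: -4.0279 -1.4384 0.5293
step 24  ang: 0.3382 0.0082 -0.9313  θ̇: -0.5972 -1.4788 -4.6430  ee: 0.1511 -0.0763 0.6403  τ: -3.7498 -1.2581 0.7121
step 25  ang: 0.3321 -0.0069 -0.9773  θ̇: -0.6414 -1.5327 -4.5725  ee: 0.1515 -0.0616 0.6356  τ: -3.4845 -1.0855 0.8917
step 26  ang: 0.3254 -0.0225 -1.0226  θ̇: -0.6905 -1.5838 -4.4876  ee: 0.1517 -0.0471 0.6303  τ: -3.2246 -0.9186 1.0676
step 27  ang: 0.3182 -0.0385 -1.0670  θ̇: -0.7439 -1.6324 -4.3891  ee: 0.1518 -0.0326 0.6247  τ: -2.9637 -0.7555 1.2387
step 28  ang: 0.3105 -0.0551 -1.1103  θ̇: -0.8010 -1.6781 -4.2782  ee: 0.1517 -0.0184 0.6187  τ: -2.6968 -0.5949 1.4039
step 29  ang: 0.3022 -0.0721 -1.1525  θ̇: -0.8614 -1.7208 -4.1562  ee: 0.1515 -0.0042 0.6123  τ: -2.4200 -0.4356 1.5622
step 30  ang: 0.2933 -0.0895 -1.1934  θ̇: -0.9244 -1.7600 -4.0242  ee: 0.1511 0.0097 0.6056  τ: -2.1311 -0.2771 1.7123
step 31  ang: 0.2837 -0.1073 -1.2329  θ̇: -0.9893 -1.7953 -3.8835  ee: 0.1506 0.0234 0.5987  τ: -1.8287 -0.1192 1.8532
step 32  ang: 0.2735 -0.1254 -1.2710  θ̇: -1.0555 -1.8263 -3.7356  ee: 0.1500 0.0369 0.5915  τ: -1.5124 0.0381 1.9838
step 33  ang: 0.2626 -0.1438 -1.3075  θ̇: -1.1224 -1.8527 -3.5815  ee: 0.1492 0.0502 0.5841  τ: -1.1826 0.1947 2.1034
step 34  ang: 0.2510 -0.1624 -1.3425  θ̇: -1.1891 -1.8742 -3.4227  ee: 0.1484 0.0633 0.5765  τ: -0.8403 0.3500 2.2113
step 35  ang: 0.2388 -0.1812 -1.3759  θ̇: -1.2551 -1.8906 -3.2602  ee: 0.1474 0.0761 0.5689  τ: -0.4867 0.5038 2.3071
step 36  ang: 0.2259 -0.2002 -1.4077  θ̇: -1.3198 -1.9017 -3.0952  ee: 0.1464 0.0887 0.5611  τ: -0.1233 0.6554 2.3907
step 37  ang: 0.2124 -0.2193 -1.4378  θ̇: -1.3824 -1.9077 -2.9288  ee: 0.1453 0.1010 0.5533  τ: 0.2481 0.8044 2.4620
step 38  ang: 0.1983 -0.2383 -1.4663  θ̇: -1.4425 -1.9085 -2.7621  ee: 0.1442 0.1131 0.5454  τ: 0.6257 0.9504 2.5213
step 39  ang: 0.1836 -0.2574 -1.4931  θ̇: -1.4995 -1.9042 -2.5959  ee: 0.1430 0.1250 0.5375  τ: 1.0079 1.0929 2.5690
step 40  ang: 0.1683 -0.2764 -1.5182  θ̇: -1.5531 -1.8951 -2.4312  ee: 0.1418 0.1366 0.5295  τ: 1.3927 1.2314 2.6056
step 41  ang: 0.1526 -0.2953 -1.5417  θ̇: -1.6027 -1.8814 -2.2688  ee: 0.1406 0.1479 0.5216  τ: 1.7784 1.3655 2.6319
step 42  ang: 0.1363 -0.3140 -1.5636  θ̇: -1.6480 -1.8634 -2.1094  ee: 0.1393 0.1591 0.5137  τ: 2.1634 1.4951 2.6487
step 43  ang: 0.1196 -0.3325 -1.5839  θ̇: -1.6888 -1.8414 -1.9537  ee: 0.1381 0.1699 0.5058  τ: 2.5460 1.6197 2.6567
step 44  ang: 0.1026 -0.3508 -1.6027  θ̇: -1.7249 -1.8159 -1.8024  ee: 0.1368 0.1805 0.4980  τ: 2.9247 1.7392 2.6568
step 45  ang: 0.0852 -0.3688 -1.6200  θ̇: -1.7560 -1.7872 -1.6560  ee: 0.1356 0.1909 0.4902  τ: 3.2982 1.8533 2.6501
step 46  ang: 0.0675 -0.3865 -1.6358  θ̇: -1.7822 -1.7557 -1.5150  ee: 0.1344 0.2010 0.4825  τ: 3.6650 1.9619 2.6372
step 47  ang: 0.0495 -0.4039 -1.6503  θ̇: -1.8034 -1.7218 -1.3797  ee: 0.1333 0.2109 0.4749  τ: 4.0239 2.0648 2.6191
step 48  ang: 0.0314 -0.4210 -1.6635  θ̇: -1.8195 -1.6860 -1.2505  ee: 0.1322 0.2205 0.4673  τ: 4.3739 2.1620 2.5966
step 49  ang: 0.0132 -0.4376 -1.6753  θ̇: -1.8307 -1.6486 -1.1276  ee: 0.1311 0.2299 0.4598
max |τ| (N·m): 27.1704


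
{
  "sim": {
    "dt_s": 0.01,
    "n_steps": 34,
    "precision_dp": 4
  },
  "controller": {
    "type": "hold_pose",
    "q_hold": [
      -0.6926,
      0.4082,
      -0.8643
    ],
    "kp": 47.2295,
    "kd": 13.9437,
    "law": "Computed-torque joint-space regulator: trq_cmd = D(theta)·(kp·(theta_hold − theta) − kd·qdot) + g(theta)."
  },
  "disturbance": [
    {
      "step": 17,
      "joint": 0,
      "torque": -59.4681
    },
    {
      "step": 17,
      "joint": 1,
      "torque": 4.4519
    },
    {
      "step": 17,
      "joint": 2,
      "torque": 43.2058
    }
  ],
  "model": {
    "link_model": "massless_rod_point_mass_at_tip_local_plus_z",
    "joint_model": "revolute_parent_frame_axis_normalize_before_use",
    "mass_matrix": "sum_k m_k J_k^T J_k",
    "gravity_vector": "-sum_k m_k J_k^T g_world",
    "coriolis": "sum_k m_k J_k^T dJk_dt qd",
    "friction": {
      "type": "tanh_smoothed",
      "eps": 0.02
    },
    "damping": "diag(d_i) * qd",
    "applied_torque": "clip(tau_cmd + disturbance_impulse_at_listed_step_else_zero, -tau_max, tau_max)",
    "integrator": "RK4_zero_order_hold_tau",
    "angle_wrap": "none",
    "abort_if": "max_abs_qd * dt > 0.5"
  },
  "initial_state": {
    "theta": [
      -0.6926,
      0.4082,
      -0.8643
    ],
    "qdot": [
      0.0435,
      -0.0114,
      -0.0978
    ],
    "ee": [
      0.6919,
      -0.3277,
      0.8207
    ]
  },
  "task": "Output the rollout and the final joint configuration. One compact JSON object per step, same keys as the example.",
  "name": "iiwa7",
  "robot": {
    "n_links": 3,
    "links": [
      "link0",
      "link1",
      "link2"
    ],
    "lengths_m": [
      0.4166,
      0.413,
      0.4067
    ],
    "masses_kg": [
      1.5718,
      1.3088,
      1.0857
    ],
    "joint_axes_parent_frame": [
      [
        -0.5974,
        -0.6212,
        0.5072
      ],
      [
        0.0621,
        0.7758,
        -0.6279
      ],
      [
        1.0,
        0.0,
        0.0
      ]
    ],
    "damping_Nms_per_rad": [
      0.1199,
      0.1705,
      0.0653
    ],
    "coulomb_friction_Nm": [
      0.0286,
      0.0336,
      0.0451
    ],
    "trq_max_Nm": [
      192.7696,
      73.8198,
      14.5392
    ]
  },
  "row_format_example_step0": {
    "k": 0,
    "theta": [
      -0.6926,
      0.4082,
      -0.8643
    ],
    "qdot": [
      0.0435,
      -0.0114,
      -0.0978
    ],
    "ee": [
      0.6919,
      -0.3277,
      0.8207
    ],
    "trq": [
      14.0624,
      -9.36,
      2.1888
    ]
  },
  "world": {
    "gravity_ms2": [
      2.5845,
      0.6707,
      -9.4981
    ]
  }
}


{"k":1,"theta":[-0.6922,0.4081,-0.8652],"qdot":[0.0386,-0.0081,-0.08],"ee":[0.6917,-0.3269,0.8209],"trq":[14.2602,-9.4406,2.1407]}
{"k":2,"theta":[-0.6918,0.408,-0.8659],"qdot":[0.034,-0.0054,-0.0645],"ee":[0.6916,-0.3264,0.821],"trq":[14.4387,-9.5129,2.0975]}
{"k":3,"theta":[-0.6915,0.408,-0.8665],"qdot":[0.0297,-0.0033,-0.051],"ee":[0.6914,-0.3259,0.8212],"trq":[14.5999,-9.5777,2.0586]}
{"k":4,"theta":[-0.6912,0.408,-0.8669],"qdot":[0.0258,-0.0017,-0.0393],"ee":[0.6913,-0.3254,0.8213],"trq":[14.7452,-9.6358,2.0237]}
{"k":5,"theta":[-0.691,0.408,-0.8673],"qdot":[0.0222,-0.0005,-0.0293],"ee":[0.6912,-0.3251,0.8214],"trq":[14.876,-9.6878,1.9926]}
{"k":6,"theta":[-0.6908,0.408,-0.8675],"qdot":[0.0189,0.0003,-0.021],"ee":[0.6912,-0.3248,0.8215],"trq":[14.9938,-9.7345,1.9653]}
{"k":7,"theta":[-0.6906,0.408,-0.8677],"qdot":[0.0157,0.0008,-0.0143],"ee":[0.6911,-0.3246,0.8216],"trq":[15.0996,-9.7765,1.9416]}
{"k":8,"theta":[-0.6905,0.408,-0.8678],"qdot":[0.0128,0.001,-0.0091],"ee":[0.6911,-0.3245,0.8216],"trq":[15.1945,-9.8142,1.9215]}
{"k":9,"theta":[-0.6904,0.408,-0.8679],"qdot":[0.01,0.0009,-0.0053],"ee":[0.691,-0.3243,0.8217],"trq":[15.2795,-9.8482,1.9046]}
{"k":10,"theta":[-0.6903,0.408,-0.8679],"qdot":[0.0075,0.0008,-0.0025],"ee":[0.691,-0.3243,0.8217],"trq":[15.3556,-9.8788,1.8904]}
{"k":11,"theta":[-0.6902,0.408,-0.8679],"qdot":[0.0052,0.0005,-0.0004],"ee":[0.691,-0.3242,0.8218],"trq":[15.4235,-9.9064,1.8784]}
{"k":12,"theta":[-0.6902,0.408,-0.8679],"qdot":[0.0031,0.0003,0.0011],"ee":[0.691,-0.3242,0.8218],"trq":[15.484,-9.9312,1.8682]}
{"k":13,"theta":[-0.6901,0.408,-0.8679],"qdot":[0.0014,0.0001,0.0022],"ee":[0.691,-0.3242,0.8218],"trq":[15.538,-9.9536,1.8595]}
{"k":14,"theta":[-0.6901,0.408,-0.8679],"qdot":[-0.0002,-0.0001,0.0031],"ee":[0.691,-0.3242,0.8218],"trq":[15.586,-9.9737,1.852]}
{"k":15,"theta":[-0.6901,0.408,-0.8679],"qdot":[-0.0015,-0.0002,0.0037],"ee":[0.691,-0.3242,0.8218],"trq":[15.6288,-9.9917,1.8455]}
{"k":16,"theta":[-0.6902,0.408,-0.8678],"qdot":[-0.0026,-0.0003,0.0042],"ee":[0.691,-0.3242,0.8218],"trq":[15.6667,-10.0079,1.8399]}
{"k":17,"theta":[-0.6902,0.408,-0.8678],"qdot":[-0.0035,-0.0003,0.0045],"ee":[0.691,-0.3243,0.8218],"trq":[-43.7676,-5.5705,14.5392]}
{"k":18,"theta":[-0.6941,0.4028,-0.8689],"qdot":[-0.7662,-1.0376,-0.2252],"ee":[0.6902,-0.3258,0.822],"trq":[24.1728,-10.6726,0.0187]}
{"k":19,"theta":[-0.7011,0.3932,-0.8709],"qdot":[-0.6474,-0.8715,-0.1748],"ee":[0.6887,-0.3286,0.8225],"trq":[23.3063,-10.6184,0.1957]}
{"k":20,"theta":[-0.7071,0.3853,-0.8724],"qdot":[-0.5436,-0.7271,-0.1326],"ee":[0.6875,-0.331,0.8229],"trq":[22.5247,-10.5698,0.3562]}
{"k":21,"theta":[-0.7121,0.3786,-0.8736],"qdot":[-0.4529,-0.6014,-0.0975],"ee":[0.6865,-0.3331,0.8231],"trq":[21.8196,-10.5259,0.5016]}
{"k":22,"theta":[-0.7162,0.3732,-0.8744],"qdot":[-0.3737,-0.4921,-0.0682],"ee":[0.6857,-0.3349,0.8234],"trq":[21.1839,-10.486,0.6334]}
{"k":23,"theta":[-0.7196,0.3687,-0.875],"qdot":[-0.3045,-0.397,-0.0439],"ee":[0.685,-0.3365,0.8236],"trq":[20.611,-10.4497,0.7526]}
{"k":24,"theta":[-0.7223,0.3652,-0.8753],"qdot":[-0.2442,-0.3145,-0.024],"ee":[0.6844,-0.3378,0.8237],"trq":[20.0948,-10.4164,0.8609]}
{"k":25,"theta":[-0.7245,0.3624,-0.8755],"qdot":[-0.1919,-0.2433,-0.0086],"ee":[0.684,-0.3389,0.8238],"trq":[19.63,-10.3859,0.9605]}
{"k":26,"theta":[-0.7262,0.3602,-0.8755],"qdot":[-0.147,-0.1824,0.002],"ee":[0.6837,-0.3397,0.8239],"trq":[19.2117,-10.3578,1.0535]}
{"k":27,"theta":[-0.7275,0.3587,-0.8754],"qdot":[-0.1084,-0.1303,0.009],"ee":[0.6835,-0.3405,0.8239],"trq":[18.8354,-10.3321,1.1401]}
{"k":28,"theta":[-0.7284,0.3576,-0.8753],"qdot":[-0.0752,-0.0856,0.0137],"ee":[0.6834,-0.341,0.8239],"trq":[18.4971,-10.3084,1.2197]}
{"k":29,"theta":[-0.729,0.3569,-0.8752],"qdot":[-0.0466,-0.0474,0.0168],"ee":[0.6833,-0.3414,0.8239],"trq":[18.1932,-10.2866,1.292]}
{"k":30,"theta":[-0.7293,0.3566,-0.875],"qdot":[-0.0222,-0.015,0.0186],"ee":[0.6833,-0.3417,0.8239],"trq":[17.9206,-10.266,1.3574]}
{"k":31,"theta":[-0.7295,0.3566,-0.8748],"qdot":[-0.0022,0.0109,0.0186],"ee":[0.6833,-0.3419,0.8239],"trq":[17.6776,-10.2434,1.4163]}
{"k":32,"theta":[-0.7294,0.3568,-0.8746],"qdot":[0.0138,0.0309,0.017],"ee":[0.6834,-0.3419,0.8238],"trq":[17.4629,-10.2188,1.469]}
{"k":33,"theta":[-0.7292,0.3572,-0.8745],"qdot":[0.0269,0.0471,0.015],"ee":[0.6835,-0.3419,0.8238],"trq":[17.2726,-10.1955,1.5158]}
{"k":34,"theta":[-0.7289,0.3577,-0.8743],"qdot":[0.038,0.0606,0.0132],"ee":[0.6836,-0.3418,0.8237]}
{"summary": "final theta (rad): -0.7289 0.3577 -0.8743"}


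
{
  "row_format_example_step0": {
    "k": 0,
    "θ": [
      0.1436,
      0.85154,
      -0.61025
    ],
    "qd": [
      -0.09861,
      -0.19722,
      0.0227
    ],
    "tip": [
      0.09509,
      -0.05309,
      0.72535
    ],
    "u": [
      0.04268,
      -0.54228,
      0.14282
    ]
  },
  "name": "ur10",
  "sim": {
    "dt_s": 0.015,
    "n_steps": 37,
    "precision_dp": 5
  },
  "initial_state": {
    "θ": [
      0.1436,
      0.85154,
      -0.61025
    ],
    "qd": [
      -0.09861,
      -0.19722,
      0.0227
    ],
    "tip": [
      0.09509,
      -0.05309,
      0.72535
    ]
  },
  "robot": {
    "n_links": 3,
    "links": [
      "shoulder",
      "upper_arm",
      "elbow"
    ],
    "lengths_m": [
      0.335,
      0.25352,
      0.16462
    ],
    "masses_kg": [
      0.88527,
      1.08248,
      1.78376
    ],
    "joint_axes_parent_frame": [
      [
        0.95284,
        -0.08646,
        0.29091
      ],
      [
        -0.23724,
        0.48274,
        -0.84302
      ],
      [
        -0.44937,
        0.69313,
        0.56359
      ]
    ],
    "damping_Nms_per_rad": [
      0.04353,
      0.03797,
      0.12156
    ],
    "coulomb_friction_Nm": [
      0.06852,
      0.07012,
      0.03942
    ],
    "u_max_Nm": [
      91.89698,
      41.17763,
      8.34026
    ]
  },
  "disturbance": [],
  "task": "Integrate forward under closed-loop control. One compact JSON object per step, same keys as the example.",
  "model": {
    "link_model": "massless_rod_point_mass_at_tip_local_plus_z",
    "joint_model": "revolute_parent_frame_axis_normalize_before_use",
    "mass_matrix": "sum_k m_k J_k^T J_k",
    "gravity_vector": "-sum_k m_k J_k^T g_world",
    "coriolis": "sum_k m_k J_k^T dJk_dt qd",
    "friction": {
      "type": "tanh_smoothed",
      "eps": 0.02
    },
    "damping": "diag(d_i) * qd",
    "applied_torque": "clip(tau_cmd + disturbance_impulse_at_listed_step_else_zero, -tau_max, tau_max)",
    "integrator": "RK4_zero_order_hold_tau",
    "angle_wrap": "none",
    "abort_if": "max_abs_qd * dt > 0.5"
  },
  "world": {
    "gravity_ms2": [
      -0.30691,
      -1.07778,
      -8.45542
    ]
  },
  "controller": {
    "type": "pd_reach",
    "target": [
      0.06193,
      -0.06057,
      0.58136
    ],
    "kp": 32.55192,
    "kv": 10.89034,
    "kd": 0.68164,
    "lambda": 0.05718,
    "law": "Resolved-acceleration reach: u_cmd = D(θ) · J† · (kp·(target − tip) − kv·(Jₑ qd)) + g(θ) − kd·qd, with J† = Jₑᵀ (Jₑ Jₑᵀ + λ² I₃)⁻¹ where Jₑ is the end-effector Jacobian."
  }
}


{"k":1,"\u03b8":[0.14275,0.85118,-0.61435],"qd":[-0.01683,0.12597,-0.52228],"tip":[0.09454,-0.05231,0.72537],"u":[-0.38105,-0.80419,0.49842]}
{"k":2,"\u03b8":[0.14273,0.85274,-0.62048],"qd":[0.01385,0.08563,-0.3031],"tip":[0.09414,-0.05192,0.72522],"u":[-0.9476,-0.83581,0.28666]}
{"k":3,"\u03b8":[0.14321,0.85445,-0.62525],"qd":[0.05049,0.14151,-0.33279],"tip":[0.09391,-0.05193,0.72505],"u":[-1.37214,-0.90939,0.27212]}
{"k":4,"\u03b8":[0.14418,0.85675,-0.63009],"qd":[0.07854,0.16632,-0.31382],"tip":[0.09378,-0.05224,0.72483],"u":[-1.75842,-0.95729,0.22624]}
{"k":5,"\u03b8":[0.14554,0.85941,-0.63475],"qd":[0.10246,0.18971,-0.30957],"tip":[0.09375,-0.05281,0.72457],"u":[-2.09595,-0.99779,0.1963]}
{"k":6,"\u03b8":[0.14722,0.86238,-0.63935],"qd":[0.1221,0.20677,-0.30492],"tip":[0.09377,-0.05359,0.72428],"u":[-2.39454,-1.02969,0.16993]}
{"k":7,"\u03b8":[0.14917,0.86558,-0.6439],"qd":[0.1382,0.21996,-0.30253],"tip":[0.09384,-0.05454,0.72397],"u":[-2.65816,-1.05553,0.14852]}
{"k":8,"\u03b8":[0.15134,0.86895,-0.64842],"qd":[0.15125,0.22988,-0.30143],"tip":[0.09395,-0.05564,0.72363],"u":[-2.89126,-1.07654,0.13078]}
{"k":9,"\u03b8":[0.15369,0.87245,-0.65293],"qd":[0.16167,0.23729,-0.30146],"tip":[0.09408,-0.05684,0.72327],"u":[-3.09755,-1.09384,0.11618]}
{"k":10,"\u03b8":[0.15617,0.87604,-0.65745],"qd":[0.16985,0.24274,-0.30238],"tip":[0.09423,-0.05813,0.7229],"u":[-3.28032,-1.10827,0.10416]}
{"k":11,"\u03b8":[0.15877,0.87971,-0.66199],"qd":[0.17612,0.24667,-0.30402],"tip":[0.09439,-0.05948,0.72251],"u":[-3.44244,-1.12048,0.09431]}
{"k":12,"\u03b8":[0.16144,0.88343,-0.66656],"qd":[0.18076,0.24941,-0.30623],"tip":[0.09455,-0.06088,0.72211],"u":[-3.58645,-1.13098,0.08628]}
{"k":13,"\u03b8":[0.16418,0.88718,-0.67116],"qd":[0.18402,0.25124,-0.3089],"tip":[0.09472,-0.06231,0.7217],"u":[-3.71454,-1.14017,0.07979]}
{"k":14,"\u03b8":[0.16695,0.89095,-0.67581],"qd":[0.1861,0.25237,-0.31193],"tip":[0.09489,-0.06377,0.72128],"u":[-3.82867,-1.14835,0.0746]}
{"k":15,"\u03b8":[0.16975,0.89474,-0.6805],"qd":[0.18721,0.25295,-0.31526],"tip":[0.09506,-0.06523,0.72085],"u":[-3.93054,-1.15576,0.07052]}
{"k":16,"\u03b8":[0.17256,0.89853,-0.68525],"qd":[0.18749,0.25313,-0.31882],"tip":[0.09523,-0.06669,0.72042],"u":[-4.02164,-1.16257,0.0674]}
{"k":17,"\u03b8":[0.17537,0.90232,-0.69005],"qd":[0.18708,0.253,-0.32257],"tip":[0.0954,-0.06814,0.71998],"u":[-4.10328,-1.16893,0.06511]}
{"k":18,"\u03b8":[0.17816,0.90611,-0.69491],"qd":[0.18611,0.25263,-0.32647],"tip":[0.09556,-0.06958,0.71953],"u":[-4.17662,-1.17495,0.06353]}
{"k":19,"\u03b8":[0.18094,0.90989,-0.69983],"qd":[0.18467,0.25208,-0.33048],"tip":[0.09572,-0.07099,0.71908],"u":[-4.24265,-1.18069,0.06258]}
{"k":20,"\u03b8":[0.1837,0.91366,-0.70481],"qd":[0.18285,0.2514,-0.33458],"tip":[0.09587,-0.07239,0.71863],"u":[-4.30226,-1.18624,0.06218]}
{"k":21,"\u03b8":[0.18643,0.91742,-0.70985],"qd":[0.18074,0.25062,-0.33875],"tip":[0.09601,-0.07375,0.71817],"u":[-4.35623,-1.19162,0.06227]}
{"k":22,"\u03b8":[0.18912,0.92117,-0.71496],"qd":[0.17838,0.24978,-0.34298],"tip":[0.09616,-0.07509,0.71771],"u":[-4.40523,-1.19688,0.0628]}
{"k":23,"\u03b8":[0.19177,0.92491,-0.72012],"qd":[0.17585,0.24888,-0.34725],"tip":[0.09629,-0.07639,0.71725],"u":[-4.44987,-1.20204,0.06372]}
{"k":24,"\u03b8":[0.19439,0.92863,-0.72536],"qd":[0.17318,0.24794,-0.35154],"tip":[0.09642,-0.07766,0.71678],"u":[-4.49067,-1.20713,0.06499]}
{"k":25,"\u03b8":[0.19697,0.93234,-0.73065],"qd":[0.17041,0.24697,-0.35586],"tip":[0.09655,-0.0789,0.71631],"u":[-4.52808,-1.21215,0.06659]}
{"k":26,"\u03b8":[0.1995,0.93603,-0.73601],"qd":[0.16759,0.24598,-0.36018],"tip":[0.09666,-0.0801,0.71584],"u":[-4.56251,-1.21711,0.06849]}
{"k":27,"\u03b8":[0.20199,0.93971,-0.74144],"qd":[0.16473,0.24497,-0.36451],"tip":[0.09678,-0.08126,0.71536],"u":[-4.59432,-1.22203,0.07066]}
{"k":28,"\u03b8":[0.20444,0.94337,-0.74693],"qd":[0.16186,0.24395,-0.36884],"tip":[0.09689,-0.08238,0.71489],"u":[-4.6238,-1.2269,0.07309]}
{"k":29,"\u03b8":[0.20684,0.94702,-0.75249],"qd":[0.159,0.24291,-0.37316],"tip":[0.09699,-0.08347,0.71441],"u":[-4.65124,-1.23174,0.07575]}
{"k":30,"\u03b8":[0.20921,0.95065,-0.75811],"qd":[0.15617,0.24186,-0.37747],"tip":[0.09708,-0.08452,0.71393],"u":[-4.67686,-1.23653,0.07864]}
{"k":31,"\u03b8":[0.21153,0.95426,-0.76379],"qd":[0.15338,0.2408,-0.38177],"tip":[0.09717,-0.08554,0.71345],"u":[-4.70089,-1.24129,0.08173]}
{"k":32,"\u03b8":[0.21381,0.95786,-0.76954],"qd":[0.15064,0.23973,-0.38605],"tip":[0.09726,-0.08652,0.71297],"u":[-4.7235,-1.24602,0.08503]}
{"k":33,"\u03b8":[0.21604,0.96145,-0.77535],"qd":[0.14796,0.23864,-0.3903],"tip":[0.09734,-0.08746,0.71248],"u":[-4.74485,-1.25071,0.08852]}
{"k":34,"\u03b8":[0.21824,0.96501,-0.78123],"qd":[0.14535,0.23753,-0.39453],"tip":[0.09741,-0.08837,0.712],"u":[-4.76508,-1.25536,0.09219]}
{"k":35,"\u03b8":[0.2204,0.96857,-0.78717],"qd":[0.1428,0.23641,-0.39872],"tip":[0.09748,-0.08924,0.71151],"u":[-4.78431,-1.25998,0.09603]}
{"k":36,"\u03b8":[0.22253,0.9721,-0.79317],"qd":[0.14033,0.23527,-0.40289],"tip":[0.09754,-0.09009,0.71102],"u":[-4.80266,-1.26455,0.10005]}
{"k":37,"\u03b8":[0.22461,0.97562,-0.79924],"qd":[0.13793,0.23412,-0.40702],"tip":[0.09759,-0.0909,0.71053]}


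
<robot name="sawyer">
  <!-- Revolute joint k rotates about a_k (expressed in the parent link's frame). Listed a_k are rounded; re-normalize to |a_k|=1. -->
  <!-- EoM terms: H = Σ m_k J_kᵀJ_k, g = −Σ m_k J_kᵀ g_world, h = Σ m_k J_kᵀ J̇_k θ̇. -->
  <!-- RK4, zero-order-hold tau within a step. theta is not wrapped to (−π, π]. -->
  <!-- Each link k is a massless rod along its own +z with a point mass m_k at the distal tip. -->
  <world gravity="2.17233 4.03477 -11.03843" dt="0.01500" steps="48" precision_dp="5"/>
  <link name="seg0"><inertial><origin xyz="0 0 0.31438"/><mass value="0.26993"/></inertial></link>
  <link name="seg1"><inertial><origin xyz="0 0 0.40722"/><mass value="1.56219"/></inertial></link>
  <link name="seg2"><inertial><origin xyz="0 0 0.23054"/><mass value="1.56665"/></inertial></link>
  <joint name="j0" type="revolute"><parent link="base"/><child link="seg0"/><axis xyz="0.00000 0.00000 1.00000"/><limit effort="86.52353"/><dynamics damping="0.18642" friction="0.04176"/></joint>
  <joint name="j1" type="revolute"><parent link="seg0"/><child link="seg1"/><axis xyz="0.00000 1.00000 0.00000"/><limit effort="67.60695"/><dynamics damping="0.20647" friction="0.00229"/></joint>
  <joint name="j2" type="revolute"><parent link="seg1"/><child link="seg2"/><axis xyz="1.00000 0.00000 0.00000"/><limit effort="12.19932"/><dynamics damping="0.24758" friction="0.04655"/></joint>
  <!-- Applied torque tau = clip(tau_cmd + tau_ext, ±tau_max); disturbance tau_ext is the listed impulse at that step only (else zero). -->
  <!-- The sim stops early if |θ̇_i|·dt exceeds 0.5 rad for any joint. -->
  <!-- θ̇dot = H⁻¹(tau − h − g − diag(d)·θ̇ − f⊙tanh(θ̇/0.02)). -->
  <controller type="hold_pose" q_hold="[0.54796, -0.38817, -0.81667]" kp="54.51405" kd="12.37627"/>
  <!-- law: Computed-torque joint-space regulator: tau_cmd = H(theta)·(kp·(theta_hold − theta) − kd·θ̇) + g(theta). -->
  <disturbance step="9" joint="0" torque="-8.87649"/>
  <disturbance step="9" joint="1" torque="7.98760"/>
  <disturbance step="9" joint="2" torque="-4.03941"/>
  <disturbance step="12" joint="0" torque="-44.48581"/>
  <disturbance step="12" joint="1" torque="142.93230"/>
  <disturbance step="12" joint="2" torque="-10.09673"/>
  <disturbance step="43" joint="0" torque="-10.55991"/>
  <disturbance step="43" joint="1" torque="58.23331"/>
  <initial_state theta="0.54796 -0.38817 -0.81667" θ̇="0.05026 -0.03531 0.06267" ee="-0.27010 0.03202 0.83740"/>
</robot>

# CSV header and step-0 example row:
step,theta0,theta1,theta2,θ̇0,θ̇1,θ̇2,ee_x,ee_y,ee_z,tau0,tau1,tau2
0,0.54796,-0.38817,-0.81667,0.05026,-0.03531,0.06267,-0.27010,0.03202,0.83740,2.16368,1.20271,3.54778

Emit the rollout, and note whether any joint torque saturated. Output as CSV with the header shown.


step,theta0,theta1,theta2,θ̇0,θ̇1,θ̇2,ee_x,ee_y,ee_z,tau0,tau1,tau2
1,0.54864,-0.38865,-0.81590,0.04072,-0.02870,0.04082,-0.27031,0.03157,0.83742,2.19928,1.15579,3.56999
2,0.54919,-0.38904,-0.81541,0.03171,-0.02306,0.02436,-0.27049,0.03124,0.83741,2.23076,1.11279,3.58885
3,0.54960,-0.38935,-0.81513,0.02278,-0.01837,0.01371,-0.27063,0.03099,0.83739,2.25815,1.07364,3.60370
4,0.54988,-0.38959,-0.81497,0.01445,-0.01443,0.00779,-0.27074,0.03082,0.83736,2.28117,1.03826,3.61460
5,0.55005,-0.38978,-0.81489,0.00794,-0.01095,0.00422,-0.27083,0.03071,0.83733,2.29965,1.00645,3.62251
6,0.55013,-0.38992,-0.81484,0.00345,-0.00780,0.00175,-0.27090,0.03064,0.83731,2.31403,0.97789,3.62823
7,0.55016,-0.39002,-0.81483,0.00049,-0.00499,0.00000,-0.27094,0.03061,0.83729,2.32518,0.95227,3.63236
8,0.55015,-0.39008,-0.81484,-0.00144,-0.00255,-0.00118,-0.27096,0.03059,0.83728,2.33392,0.92931,3.63534
9,0.55012,-0.39010,-0.81486,-0.00269,-0.00046,-0.00196,-0.27097,0.03060,0.83727,-6.53563,8.89637,-0.40188
10,0.54371,-0.39007,-0.81499,-0.84732,0.00491,-0.01914,-0.27076,0.03237,0.83725,4.03948,-0.60740,4.41734
11,0.53240,-0.38998,-0.81539,-0.66215,0.00645,-0.03218,-0.27035,0.03552,0.83721,3.81611,-0.35979,4.32428
12,0.52364,-0.38987,-0.81591,-0.50784,0.00787,-0.03565,-0.26999,0.03800,0.83715,-40.86787,67.60695,-5.85948
13,0.47903,-0.38673,-0.79881,-5.48040,0.38888,2.29507,-0.26626,0.04785,0.84047,11.91691,-12.48572,6.23706
14,0.40507,-0.38208,-0.76995,-4.35845,0.23878,1.55332,-0.25951,0.06334,0.84582,10.56256,-9.58071,6.18500
15,0.34732,-0.37919,-0.75099,-3.33301,0.15077,0.98176,-0.25394,0.07537,0.84923,9.37008,-7.30846,6.02100
16,0.30400,-0.37733,-0.73948,-2.44318,0.09920,0.56009,-0.24954,0.08454,0.85130,8.33083,-5.54323,5.79686
17,0.27297,-0.37609,-0.73339,-1.69670,0.06797,0.26041,-0.24621,0.09133,0.85244,7.43006,-4.16486,5.54851
18,0.25214,-0.37522,-0.73107,-1.08484,0.04735,0.05510,-0.24383,0.09613,0.85295,6.65165,-3.07407,5.29873
19,0.23953,-0.37464,-0.73119,-0.60319,0.02988,-0.06054,-0.24229,0.09930,0.85306,5.98019,-2.19465,5.05037
20,0.23333,-0.37431,-0.73256,-0.22672,0.01383,-0.11875,-0.24148,0.10108,0.85294,5.40160,-1.47036,4.81599
21,0.23217,-0.37421,-0.73458,0.06598,-0.00136,-0.14586,-0.24127,0.10174,0.85267,4.90650,-0.86425,4.60610
22,0.23475,-0.37435,-0.73675,0.27655,-0.01829,-0.14168,-0.24158,0.10149,0.85232,4.49488,-0.34960,4.42115
23,0.24011,-0.37474,-0.73879,0.43719,-0.03364,-0.13018,-0.24229,0.10051,0.85195,4.14248,0.09109,4.25991
24,0.24757,-0.37535,-0.74063,0.55686,-0.04739,-0.11494,-0.24333,0.09895,0.85155,3.84152,0.46918,4.12031
25,0.25658,-0.37615,-0.74223,0.64322,-0.05943,-0.09841,-0.24461,0.09693,0.85115,3.58513,0.79297,4.00012
26,0.26667,-0.37712,-0.74359,0.70274,-0.06961,-0.08220,-0.24606,0.09456,0.85075,3.36727,1.06883,3.89711
27,0.27750,-0.37822,-0.74471,0.74081,-0.07782,-0.06731,-0.24763,0.09193,0.85035,3.18265,1.30193,3.80915
28,0.28877,-0.37944,-0.74562,0.76192,-0.08404,-0.05436,-0.24927,0.08911,0.84996,3.02664,1.49668,3.73435
29,0.30026,-0.38073,-0.74635,0.76978,-0.08828,-0.04369,-0.25093,0.08617,0.84958,2.89522,1.65698,3.67100
30,0.31178,-0.38207,-0.74695,0.76747,-0.09064,-0.03551,-0.25259,0.08316,0.84920,2.78489,1.78637,3.61767
31,0.32322,-0.38344,-0.74743,0.75745,-0.09124,-0.02985,-0.25421,0.08012,0.84884,2.69264,1.88813,3.57310
32,0.33446,-0.38480,-0.74785,0.74162,-0.09027,-0.02647,-0.25579,0.07709,0.84848,2.61587,1.96531,3.53612
33,0.34542,-0.38614,-0.74824,0.72137,-0.08795,-0.02487,-0.25729,0.07411,0.84814,2.55235,2.02078,3.50559
34,0.35606,-0.38744,-0.74861,0.69776,-0.08453,-0.02454,-0.25871,0.07119,0.84780,2.50014,2.05724,3.48048
35,0.36633,-0.38867,-0.74898,0.67168,-0.08023,-0.02504,-0.26005,0.06836,0.84748,2.45759,2.07720,3.45995
36,0.37619,-0.38984,-0.74936,0.64386,-0.07526,-0.02609,-0.26129,0.06563,0.84717,2.42327,2.08299,3.44328
37,0.38563,-0.39093,-0.74976,0.61495,-0.06979,-0.02752,-0.26244,0.06302,0.84687,2.39595,2.07676,3.42992
38,0.39463,-0.39193,-0.75018,0.58547,-0.06399,-0.02920,-0.26349,0.06052,0.84659,2.37458,2.06045,3.41941
39,0.40319,-0.39285,-0.75063,0.55583,-0.05800,-0.03107,-0.26445,0.05816,0.84632,2.35826,2.03583,3.41136
40,0.41130,-0.39368,-0.75111,0.52638,-0.05195,-0.03306,-0.26533,0.05592,0.84607,2.34620,2.00448,3.40545
41,0.41897,-0.39441,-0.75162,0.49737,-0.04595,-0.03512,-0.26611,0.05381,0.84583,2.33774,1.96778,3.40141
42,0.42622,-0.39506,-0.75216,0.46902,-0.04008,-0.03722,-0.26681,0.05184,0.84561,2.33229,1.92700,3.39898
43,0.43304,-0.39562,-0.75274,0.44148,-0.03441,-0.03931,-0.26744,0.04999,0.84540,-8.23055,60.11652,3.39796
44,0.43838,-0.38786,-0.75239,0.27662,1.06928,0.08303,-0.26396,0.05026,0.84716,4.29538,-9.46195,3.39234
45,0.44277,-0.37334,-0.75140,0.31376,0.86834,0.04376,-0.25715,0.05224,0.85041,3.93864,-8.33180,3.37011
46,0.44763,-0.36165,-0.75100,0.33643,0.69261,0.00729,-0.25173,0.05364,0.85288,3.64046,-7.29326,3.36219
47,0.45269,-0.35242,-0.75104,0.33894,0.53824,-0.01275,-0.24752,0.05455,0.85473,3.39121,-6.34200,3.35781
48,0.45768,-0.34536,-0.75130,0.32815,0.40376,-0.02368,-0.24437,0.05505,0.85609,,,
# any joint saturated: yes


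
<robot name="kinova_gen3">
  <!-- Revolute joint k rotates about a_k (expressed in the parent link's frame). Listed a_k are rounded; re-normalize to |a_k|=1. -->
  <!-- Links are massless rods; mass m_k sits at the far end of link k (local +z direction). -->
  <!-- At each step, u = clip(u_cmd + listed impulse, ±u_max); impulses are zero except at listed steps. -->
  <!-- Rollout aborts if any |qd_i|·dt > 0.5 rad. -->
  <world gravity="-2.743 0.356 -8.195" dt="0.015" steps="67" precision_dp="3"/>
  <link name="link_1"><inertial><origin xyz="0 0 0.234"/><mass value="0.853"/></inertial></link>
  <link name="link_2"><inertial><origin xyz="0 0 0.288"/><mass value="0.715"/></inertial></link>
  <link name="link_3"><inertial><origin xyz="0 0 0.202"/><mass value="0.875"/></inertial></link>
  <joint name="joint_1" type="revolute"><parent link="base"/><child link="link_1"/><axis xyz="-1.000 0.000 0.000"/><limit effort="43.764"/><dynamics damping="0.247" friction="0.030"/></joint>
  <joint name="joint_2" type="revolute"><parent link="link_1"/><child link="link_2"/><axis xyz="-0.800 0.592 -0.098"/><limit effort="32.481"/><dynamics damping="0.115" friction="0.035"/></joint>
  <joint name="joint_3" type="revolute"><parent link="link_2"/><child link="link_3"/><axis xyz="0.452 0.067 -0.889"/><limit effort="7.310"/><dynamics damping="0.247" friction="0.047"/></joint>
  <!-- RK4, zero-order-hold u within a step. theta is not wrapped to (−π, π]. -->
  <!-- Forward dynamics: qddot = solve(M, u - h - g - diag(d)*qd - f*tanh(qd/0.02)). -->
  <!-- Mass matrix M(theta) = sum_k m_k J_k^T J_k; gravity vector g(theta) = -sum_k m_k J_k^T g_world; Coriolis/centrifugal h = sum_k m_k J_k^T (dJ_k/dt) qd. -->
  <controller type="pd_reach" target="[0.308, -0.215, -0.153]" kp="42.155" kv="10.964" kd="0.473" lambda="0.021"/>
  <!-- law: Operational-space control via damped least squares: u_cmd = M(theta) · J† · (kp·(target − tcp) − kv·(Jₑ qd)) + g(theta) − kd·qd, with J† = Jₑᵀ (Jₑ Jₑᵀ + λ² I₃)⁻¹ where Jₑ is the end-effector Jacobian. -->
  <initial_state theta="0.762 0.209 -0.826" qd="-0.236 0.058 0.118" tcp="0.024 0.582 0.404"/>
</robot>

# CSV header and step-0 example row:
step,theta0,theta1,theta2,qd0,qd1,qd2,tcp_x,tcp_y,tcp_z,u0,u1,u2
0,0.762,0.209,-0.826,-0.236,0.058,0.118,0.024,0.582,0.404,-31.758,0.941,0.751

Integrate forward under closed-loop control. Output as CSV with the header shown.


step,theta0,theta1,theta2,qd0,qd1,qd2,tcp_x,tcp_y,tcp_z,u0,u1,u2
1,0.740,0.234,-0.891,-2.544,3.131,-7.136,0.027,0.578,0.405,-25.721,-0.348,3.932
2,0.701,0.283,-0.931,-2.765,3.478,0.357,0.037,0.571,0.408,-20.533,-0.069,-0.266
3,0.648,0.351,-0.976,-4.188,5.393,-5.115,0.052,0.561,0.412,-16.172,-0.493,2.300
4,0.586,0.430,-1.004,-4.159,5.305,0.427,0.072,0.547,0.416,-12.739,0.006,-0.683
5,0.517,0.518,-1.031,-5.000,6.417,-3.179,0.093,0.531,0.420,-9.894,-0.192,1.117
6,0.443,0.613,-1.048,-4.968,6.272,0.341,0.115,0.513,0.422,-7.747,0.108,-0.705
7,0.364,0.712,-1.059,-5.436,6.813,-1.506,0.138,0.492,0.422,-5.994,-0.076,0.294
8,0.283,0.813,-1.066,-5.480,6.720,0.344,0.159,0.470,0.420,-4.675,-0.062,-0.603
9,0.199,0.915,-1.067,-5.743,6.902,-0.309,0.180,0.446,0.417,-3.600,-0.307,-0.172
10,0.112,1.018,-1.064,-5.843,6.822,0.526,0.198,0.422,0.410,-2.775,-0.515,-0.509
11,0.023,1.120,-1.057,-6.011,6.800,0.458,0.215,0.397,0.402,-2.103,-0.834,-0.361
12,-0.068,1.221,-1.047,-6.123,6.672,0.883,0.229,0.372,0.393,-1.574,-1.160,-0.469
13,-0.161,1.320,-1.032,-6.246,6.531,1.025,0.241,0.347,0.381,-1.149,-1.525,-0.425
14,-0.255,1.416,-1.015,-6.348,6.344,1.248,0.250,0.323,0.369,-0.813,-1.892,-0.425
15,-0.351,1.510,-0.995,-6.439,6.133,1.392,0.256,0.300,0.356,-0.552,-2.256,-0.385
16,-0.448,1.600,-0.973,-6.513,5.896,1.520,0.260,0.279,0.343,-0.358,-2.603,-0.342
17,-0.546,1.686,-0.949,-6.569,5.644,1.612,0.262,0.258,0.330,-0.225,-2.924,-0.285
18,-0.645,1.769,-0.924,-6.607,5.381,1.677,0.262,0.240,0.317,-0.147,-3.214,-0.223
19,-0.744,1.848,-0.898,-6.628,5.114,1.717,0.261,0.223,0.304,-0.120,-3.466,-0.157
20,-0.843,1.922,-0.872,-6.635,4.849,1.738,0.258,0.207,0.293,-0.138,-3.679,-0.090
21,-0.943,1.993,-0.846,-6.634,4.592,1.744,0.254,0.193,0.282,-0.197,-3.850,-0.026
22,-1.042,2.060,-0.820,-6.630,4.348,1.741,0.249,0.181,0.273,-0.290,-3.979,0.034
23,-1.142,2.124,-0.793,-6.630,4.121,1.732,0.243,0.169,0.264,-0.412,-4.065,0.087
24,-1.241,2.184,-0.767,-6.642,3.913,1.722,0.237,0.159,0.257,-0.560,-4.108,0.133
25,-1.341,2.241,-0.741,-6.674,3.727,1.714,0.230,0.149,0.250,-0.728,-4.110,0.172
26,-1.442,2.296,-0.716,-6.730,3.564,1.709,0.223,0.140,0.245,-0.916,-4.069,0.205
27,-1.543,2.348,-0.690,-6.816,3.424,1.709,0.215,0.131,0.241,-1.121,-3.988,0.232
28,-1.647,2.399,-0.664,-6.936,3.309,1.714,0.208,0.122,0.238,-1.341,-3.868,0.253
29,-1.752,2.448,-0.638,-7.093,3.217,1.725,0.200,0.114,0.235,-1.574,-3.710,0.272
30,-1.860,2.496,-0.612,-7.286,3.148,1.742,0.192,0.105,0.234,-1.814,-3.519,0.288
31,-1.971,2.542,-0.586,-7.513,3.100,1.763,0.184,0.096,0.233,-2.046,-3.302,0.303
32,-2.086,2.589,-0.559,-7.766,3.071,1.785,0.176,0.087,0.233,-2.242,-3.076,0.321
33,-2.204,2.635,-0.532,-8.029,3.053,1.800,0.167,0.077,0.233,-2.345,-2.871,0.346
34,-2.326,2.681,-0.505,-8.269,3.033,1.790,0.158,0.067,0.235,-2.255,-2.744,0.385
35,-2.452,2.726,-0.478,-8.428,2.985,1.727,0.149,0.055,0.236,-1.818,-2.784,0.452
36,-2.578,2.770,-0.453,-8.409,2.864,1.561,0.140,0.043,0.238,-0.880,-3.095,0.566
37,-2.702,2.811,-0.432,-8.088,2.610,1.245,0.131,0.031,0.240,0.552,-3.695,0.736
38,-2.818,2.847,-0.417,-7.360,2.171,0.784,0.122,0.018,0.241,2.103,-4.388,0.942
39,-2.920,2.874,-0.409,-6.249,1.554,0.296,0.115,0.004,0.243,3.171,-4.807,1.107
40,-3.003,2.892,-0.408,-4.944,0.850,-0.003,0.111,-0.009,0.243,3.384,-4.693,1.128
41,-3.068,2.900,-0.409,-3.696,0.176,-0.057,0.108,-0.021,0.242,2.824,-4.058,1.002
42,-3.116,2.899,-0.409,-2.694,-0.378,-0.025,0.109,-0.034,0.241,1.814,-3.103,0.845
43,-3.152,2.890,-0.407,-2.048,-0.756,0.145,0.111,-0.045,0.239,0.645,-2.013,0.645
44,-3.180,2.877,-0.404,-1.771,-0.953,0.328,0.115,-0.057,0.236,-0.414,-0.963,0.480
45,-3.207,2.863,-0.396,-1.824,-0.981,0.586,0.120,-0.069,0.232,-1.192,-0.071,0.312
46,-3.237,2.849,-0.386,-2.096,-0.901,0.734,0.125,-0.081,0.228,-1.582,0.594,0.233
47,-3.271,2.836,-0.374,-2.478,-0.760,0.826,0.129,-0.093,0.223,-1.630,1.047,0.200
48,-3.311,2.826,-0.362,-2.869,-0.608,0.836,0.133,-0.105,0.217,-1.438,1.340,0.216
49,-3.357,2.818,-0.349,-3.207,-0.475,0.806,0.136,-0.117,0.210,-1.122,1.537,0.251
50,-3.407,2.812,-0.337,-3.457,-0.378,0.746,0.139,-0.130,0.202,-0.766,1.689,0.295
51,-3.460,2.807,-0.327,-3.612,-0.318,0.678,0.141,-0.142,0.193,-0.421,1.826,0.335
52,-3.515,2.802,-0.317,-3.680,-0.295,0.609,0.143,-0.153,0.184,-0.111,1.969,0.368
53,-3.570,2.797,-0.308,-3.673,-0.302,0.543,0.145,-0.164,0.174,0.155,2.123,0.392
54,-3.625,2.793,-0.301,-3.606,-0.332,0.484,0.147,-0.175,0.163,0.380,2.289,0.407
55,-3.678,2.787,-0.294,-3.492,-0.379,0.431,0.149,-0.184,0.152,0.570,2.465,0.414
56,-3.729,2.781,-0.288,-3.343,-0.437,0.384,0.151,-0.193,0.140,0.732,2.646,0.415
57,-3.778,2.774,-0.282,-3.168,-0.503,0.342,0.154,-0.201,0.128,0.872,2.829,0.411
58,-3.824,2.766,-0.277,-2.973,-0.572,0.304,0.156,-0.208,0.115,0.995,3.009,0.403
59,-3.867,2.757,-0.273,-2.765,-0.643,0.271,0.159,-0.214,0.103,1.103,3.183,0.393
60,-3.907,2.747,-0.269,-2.546,-0.713,0.240,0.162,-0.220,0.090,1.197,3.349,0.380
61,-3.943,2.736,-0.266,-2.322,-0.781,0.214,0.165,-0.224,0.078,1.277,3.507,0.365
62,-3.976,2.724,-0.263,-2.096,-0.846,0.191,0.169,-0.228,0.065,1.343,3.656,0.348
63,-4.006,2.710,-0.260,-1.870,-0.906,0.171,0.172,-0.231,0.053,1.395,3.795,0.330
64,-4.033,2.696,-0.258,-1.649,-0.961,0.156,0.176,-0.234,0.041,1.432,3.925,0.311
65,-4.056,2.682,-0.255,-1.434,-1.008,0.143,0.180,-0.236,0.030,1.454,4.046,0.292
66,-4.076,2.666,-0.253,-1.230,-1.048,0.134,0.184,-0.237,0.019,1.463,4.157,0.272
67,-4.093,2.650,-0.252,-1.038,-1.079,0.128,0.188,-0.238,0.008,,,
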